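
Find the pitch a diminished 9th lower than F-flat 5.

Counting two letter names plus an octave down from F lands on E.
A diminished ninth is 12 semitones; 12 semitones down from Fb5 gives E4.

E 4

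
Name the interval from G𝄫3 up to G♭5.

G to G is the same letter name, plus 2 octaves, so the interval is some kind of fifteenth.
The perfect fifteenth is 24 semitones; here we have 25, one semitone wider: augmented.
(Equivalently, a compound augmented octave: an augmented octave plus an octave.)

augmented 15th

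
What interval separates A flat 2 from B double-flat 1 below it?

major seventh

Descending from Ab2 to Bbb1 is the same interval as ascending Bbb1 to Ab2.
B to A spans seven letter names (B-C-D-E-F-G-A) — that makes it a seventh of some quality.
Bbb1 to Ab2 is 11 semitones, matching the major seventh exactly, so the quality is major.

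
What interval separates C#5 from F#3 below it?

Descending from C#5 to F#3 is the same interval as ascending F#3 to C#5.
F to C spans five letter names (F-G-A-B-C), plus an octave: a twelfth.
The perfect twelfth spans 19 semitones, and F#3 to C#5 is exactly 19 semitones — so this is a perfect twelfth.
(Equivalently, a compound perfect fifth: a perfect fifth plus an octave.)

perfect 12th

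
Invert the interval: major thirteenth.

First reduce the compound major thirteenth to its simple form, a major sixth.
Interval numbers invert to sum to nine: 6 + 3 = 9, so a sixth inverts to a third.
And major becomes minor under inversion, so we get a minor third.

minor third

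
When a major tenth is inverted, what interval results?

minor sixth

First reduce the compound major tenth to its simple form, a major third.
Inverted interval numbers add to nine, so a third pairs with a sixth (3 + 6 = 9).
Quality inverts too: major becomes minor. That makes the inversion a minor sixth.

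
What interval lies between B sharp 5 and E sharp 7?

perfect eleventh

B to E spans four letter names (B-C-D-E), plus an octave — that makes it an eleventh of some quality.
Counting semitones, B#5→E#7 is 17, which is the perfect eleventh.
(Equivalently, a compound perfect fourth: a perfect fourth plus an octave.)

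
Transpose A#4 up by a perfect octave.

For an octave the letter name doesn't change: still A, an octave up.
Moving 12 semitones up from A#4 (the size of a perfect octave) reaches A#5.

A#5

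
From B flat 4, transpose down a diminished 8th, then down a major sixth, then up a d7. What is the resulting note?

C flat 4

Down a diminished octave from Bb4: B3 (11 semitones down).
A major sixth down from B3 is D3.
Up a diminished seventh from D3: Cb4 (9 semitones up).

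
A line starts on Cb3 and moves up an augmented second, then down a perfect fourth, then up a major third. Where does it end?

Up an augmented second from Cb3: D3 (3 semitones up).
Down a perfect fourth from D3: A2 (5 semitones down).
A2 up a major third → C#3 (4 semitones).

C#3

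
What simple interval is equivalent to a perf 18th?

Take out 2 octaves (14 from the number): 18 − 14 = 4.
So a perfect eighteenth is 2 octaves plus a perfect fourth. The quality is unchanged.

P4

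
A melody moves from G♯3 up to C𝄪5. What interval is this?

augmented eleventh

G to C spans four letter names (G-A-B-C), plus an octave, so the interval is some kind of eleventh.
G#3 to C##5 spans 18 semitones — one semitone wider than the perfect eleventh (17) — giving an augmented eleventh.
(Equivalently, a compound augmented fourth: an augmented fourth plus an octave.)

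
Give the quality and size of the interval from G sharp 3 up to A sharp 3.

G to A spans two letter names (G-A) — that makes it a second of some quality.
G#3 to A#3 is 2 semitones, matching the major second exactly, so the quality is major.

major second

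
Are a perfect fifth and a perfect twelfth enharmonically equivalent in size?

A perfect fifth spans 7 semitones; a perfect twelfth spans 19 semitones. They differ by 12.

No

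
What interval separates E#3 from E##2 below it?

diminished octave

Descending from E#3 to E##2 is the same interval as ascending E##2 to E#3.
E to E is the same letter name, plus an octave — that makes it an octave of some quality.
A perfect octave would be 12 semitones; E##2 to E#3 is 11, one semitone narrower, so the interval is diminished.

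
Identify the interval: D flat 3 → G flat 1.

Descending from Db3 to Gb1 is the same interval as ascending Gb1 to Db3.
G to D spans five letter names (G-A-B-C-D), plus an octave, so the interval is some kind of twelfth.
Gb1 to Db3 is 19 semitones, matching the perfect twelfth exactly, so the quality is perfect.
(Equivalently, a compound perfect fifth: a perfect fifth plus an octave.)

perfect twelfth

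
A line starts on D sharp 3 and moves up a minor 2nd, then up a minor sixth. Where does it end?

C 4

D#3 up a minor second → E3 (1 semitone).
E3 up a minor sixth → C4 (8 semitones).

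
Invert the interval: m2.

The rule of nine gives the new number: 9 − 2 = 7, so a second becomes a seventh.
Quality inverts too: minor becomes major. That makes the inversion a major seventh.

M7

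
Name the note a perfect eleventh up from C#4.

The eleventh's letter: C up four letter names plus an octave → F.
A perfect eleventh spans 17 semitones, so from C#4 the target pitch is F#5.

F#5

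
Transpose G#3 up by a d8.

An octave keeps the letter name G, an octave up from G.
A diminished octave spans 11 semitones, so from G#3 the target pitch is G4.

G4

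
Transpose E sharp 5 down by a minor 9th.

The ninth's letter: E down two letter names plus an octave → D.
A minor ninth is 13 semitones; 13 semitones down from E#5 gives D##4.

D double-sharp 4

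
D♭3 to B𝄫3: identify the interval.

minor sixth

D to B spans six letter names (D-E-F-G-A-B): a sixth.
A major sixth would be 9 semitones, but Db3 to Bbb3 is 8 — one semitone narrower, making it a minor sixth.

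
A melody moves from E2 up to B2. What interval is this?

E to B spans five letter names (E-F-G-A-B): a fifth.
E2 to B2 is 7 semitones, matching the perfect fifth exactly, so the quality is perfect.

perfect fifth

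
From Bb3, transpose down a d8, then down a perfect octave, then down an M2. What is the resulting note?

Down a diminished octave from Bb3: B2 (11 semitones down).
A perfect octave down from B2 is B1.
B1 down a major second → A1 (2 semitones).

A1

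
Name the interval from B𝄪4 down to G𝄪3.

Descending from B##4 to G##3 is the same interval as ascending G##3 to B##4.
G to B spans three letter names (G-A-B), plus an octave — that makes it a tenth of some quality.
Counting semitones, G##3→B##4 is 16, which is the major tenth.
(Equivalently, a compound major third: a major third plus an octave.)

major tenth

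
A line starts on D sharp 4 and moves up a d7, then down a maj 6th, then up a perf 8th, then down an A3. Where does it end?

A diminished seventh up from D#4 is C5.
C5 down a major sixth → Eb4 (9 semitones).
A perfect octave up from Eb4 is Eb5.
Eb5 down an augmented third → Cbb5 (5 semitones).

C double-flat 5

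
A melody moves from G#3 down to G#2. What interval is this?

Descending from G#3 to G#2 is the same interval as ascending G#2 to G#3.
G to G is the same letter name, plus an octave — that makes it an octave of some quality.
The perfect octave spans 12 semitones, and G#2 to G#3 is exactly 12 semitones — so this is a perfect octave.

perfect octave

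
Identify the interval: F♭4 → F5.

F to F is the same letter name, plus an octave, so the interval is some kind of octave.
The perfect octave is 12 semitones; here we have 13, one semitone wider: augmented.

A8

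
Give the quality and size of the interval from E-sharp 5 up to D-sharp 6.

m7

E to D spans seven letter names (E-F-G-A-B-C-D) — that makes it a seventh of some quality.
E#5 to D#6 is 10 semitones, a half step short of the major seventh (11), so this is minor.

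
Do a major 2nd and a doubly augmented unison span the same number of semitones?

Yes

A major second = 2 semitones = a doubly augmented unison; enharmonically equal.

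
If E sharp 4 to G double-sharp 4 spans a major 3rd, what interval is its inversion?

Interval numbers invert to sum to nine: 3 + 6 = 9, so a third inverts to a sixth.
The quality also flips — major becomes minor — giving a minor sixth.

minor 6th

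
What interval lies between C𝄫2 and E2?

AA3

C to E spans three letter names (C-D-E): a third.
The major third is 4 semitones; here we have 6, two semitones wider: doubly augmented.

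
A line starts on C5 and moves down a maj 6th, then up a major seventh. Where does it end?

D5

C5 down a major sixth → Eb4 (9 semitones).
A major seventh up from Eb4 is D5.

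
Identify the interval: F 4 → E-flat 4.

M2

Descending from F4 to Eb4 is the same interval as ascending Eb4 to F4.
E to F spans two letter names (E-F), so the interval is some kind of second.
Counting semitones, Eb4→F4 is 2, which is the major second.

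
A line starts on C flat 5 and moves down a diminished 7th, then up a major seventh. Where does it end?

Cb5 down a diminished seventh → D4 (9 semitones).
D4 up a major seventh → C#5 (11 semitones).

C sharp 5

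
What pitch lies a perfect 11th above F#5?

B6

The eleventh's letter: F up four letter names plus an octave → B.
Moving 17 semitones up from F#5 (the size of a perfect eleventh) reaches B6.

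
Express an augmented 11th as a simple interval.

augmented fourth

Take out an octave (7 from the number): 11 − 7 = 4.
That makes an augmented eleventh a compound augmented fourth — an octave plus an augmented fourth.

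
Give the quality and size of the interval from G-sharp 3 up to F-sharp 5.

G to F spans seven letter names (G-A-B-C-D-E-F), plus an octave: a fourteenth.
At 22 semitones, G#3→F#5 falls one short of a major fourteenth: minor.
(Equivalently, a compound minor seventh: a minor seventh plus an octave.)

minor fourteenth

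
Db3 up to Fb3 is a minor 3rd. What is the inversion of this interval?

M6

Inverted interval numbers add to nine, so a third pairs with a sixth (3 + 6 = 9).
The quality also flips — minor becomes major — giving a major sixth.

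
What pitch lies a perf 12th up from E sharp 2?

B sharp 3

Counting five letter names plus an octave up from E lands on B.
A perfect twelfth spans 19 semitones, so from E#2 the target pitch is B#3.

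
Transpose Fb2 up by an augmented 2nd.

The second takes the letter from F up to G.
Moving 3 semitones up from Fb2 (the size of an augmented second) reaches G2.

G2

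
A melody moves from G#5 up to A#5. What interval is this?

M2

G to A spans two letter names (G-A): a second.
G#5 to A#5 is 2 semitones, matching the major second exactly, so the quality is major.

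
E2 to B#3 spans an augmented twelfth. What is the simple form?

Subtracting seven from the interval number removes an octave: 12 − 7 = 5.
Quality carries through unchanged, so the simple form is an augmented fifth.

A5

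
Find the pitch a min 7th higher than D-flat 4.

Seven letter names up from D: C.
Moving 10 semitones up from Db4 (the size of a minor seventh) reaches Cb5.

C-flat 5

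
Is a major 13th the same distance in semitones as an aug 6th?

21 semitones (major thirteenth) vs 10 semitones (augmented sixth): not equal.

No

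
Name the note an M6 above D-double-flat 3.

B-double-flat 3

Six letter names up from D: B.
A major sixth spans 9 semitones, so from Dbb3 the target pitch is Bbb3.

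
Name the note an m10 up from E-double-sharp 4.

Three letters up from E (plus an octave) reaches G.
Moving 15 semitones up from E##4 (the size of a minor tenth) reaches G##5.

G-double-sharp 5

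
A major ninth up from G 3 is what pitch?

A 4

The ninth's letter: G up two letter names plus an octave → A.
A major ninth spans 14 semitones, so from G3 the target pitch is A4.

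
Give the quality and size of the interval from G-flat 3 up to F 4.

G to F spans seven letter names (G-A-B-C-D-E-F): a seventh.
Counting semitones, Gb3→F4 is 11, which is the major seventh.

major seventh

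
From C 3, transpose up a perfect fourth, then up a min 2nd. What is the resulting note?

G flat 3

Up a perfect fourth from C3: F3 (5 semitones up).
A minor second up from F3 is Gb3.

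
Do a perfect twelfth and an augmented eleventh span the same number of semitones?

No

19 semitones (perfect twelfth) vs 18 semitones (augmented eleventh): not equal.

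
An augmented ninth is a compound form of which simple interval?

augmented 2nd

Each octave removed subtracts seven from the number: 9 − 7 = 2.
That makes an augmented ninth a compound augmented second — an octave plus an augmented second.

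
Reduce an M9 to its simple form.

Subtracting seven from the interval number removes an octave: 9 − 7 = 2.
That makes a major ninth a compound major second — an octave plus a major second.

major 2nd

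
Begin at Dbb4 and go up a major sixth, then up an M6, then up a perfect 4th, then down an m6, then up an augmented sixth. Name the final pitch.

C#6

A major sixth up from Dbb4 is Bbb4.
A major sixth up from Bbb4 is Gb5.
Up a perfect fourth from Gb5: Cb6 (5 semitones up).
A minor sixth down from Cb6 is Eb5.
Eb5 up an augmented sixth → C#6 (10 semitones).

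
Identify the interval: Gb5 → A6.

G to A spans two letter names (G-A), plus an octave: a ninth.
A major ninth would be 14 semitones; Gb5 to A6 is 15, one semitone wider, so the interval is augmented.
(Equivalently, a compound augmented second: an augmented second plus an octave.)

augmented 9th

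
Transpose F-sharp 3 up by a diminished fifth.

C 4

Counting five letter names up from F lands on C.
Moving 6 semitones up from F#3 (the size of a diminished fifth) reaches C4.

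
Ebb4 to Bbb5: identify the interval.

E to B spans five letter names (E-F-G-A-B), plus an octave: a twelfth.
The perfect twelfth spans 19 semitones, and Ebb4 to Bbb5 is exactly 19 semitones — so this is a perfect twelfth.
(Equivalently, a compound perfect fifth: a perfect fifth plus an octave.)

perfect twelfth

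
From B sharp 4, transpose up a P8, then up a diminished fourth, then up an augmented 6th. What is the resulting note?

C double-sharp 7

Up a perfect octave from B#4: B#5 (12 semitones up).
Up a diminished fourth from B#5: E6 (4 semitones up).
E6 up an augmented sixth → C##7 (10 semitones).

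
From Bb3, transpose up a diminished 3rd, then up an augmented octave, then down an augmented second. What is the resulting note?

A diminished third up from Bb3 is Dbb4.
Up an augmented octave from Dbb4: Db5 (13 semitones up).
An augmented second down from Db5 is Cbb5.

Cbb5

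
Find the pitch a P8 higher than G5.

G6

An octave keeps the letter name G, an octave up from G.
Moving 12 semitones up from G5 (the size of a perfect octave) reaches G6.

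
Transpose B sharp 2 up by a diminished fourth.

E 3

The fourth takes the letter from B up to E.
Moving 4 semitones up from B#2 (the size of a diminished fourth) reaches E3.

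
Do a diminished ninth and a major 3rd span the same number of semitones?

A diminished ninth is 12 semitones but a major third is 4 semitones — different sizes.

No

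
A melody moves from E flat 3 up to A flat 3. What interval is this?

E to A spans four letter names (E-F-G-A) — that makes it a fourth of some quality.
The perfect fourth spans 5 semitones, and Eb3 to Ab3 is exactly 5 semitones — so this is a perfect fourth.

perfect fourth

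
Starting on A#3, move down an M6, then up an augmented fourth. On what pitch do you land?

Down a major sixth from A#3: C#3 (9 semitones down).
Up an augmented fourth from C#3: F##3 (6 semitones up).

F##3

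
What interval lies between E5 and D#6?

E to D spans seven letter names (E-F-G-A-B-C-D), so the interval is some kind of seventh.
The major seventh spans 11 semitones, and E5 to D#6 is exactly 11 semitones — so this is a major seventh.

major seventh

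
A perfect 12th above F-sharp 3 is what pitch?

C-sharp 5

Counting five letter names plus an octave up from F lands on C.
A perfect twelfth is 19 semitones; 19 semitones up from F#3 gives C#5.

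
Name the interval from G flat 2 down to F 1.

minor ninth

Descending from Gb2 to F1 is the same interval as ascending F1 to Gb2.
F to G spans two letter names (F-G), plus an octave: a ninth.
F1 to Gb2 is 13 semitones, a half step short of the major ninth (14), so this is minor.
(Equivalently, a compound minor second: a minor second plus an octave.)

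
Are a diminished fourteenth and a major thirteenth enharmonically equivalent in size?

Both span 21 semitones: a diminished fourteenth and a major thirteenth are the same chromatic distance.

Yes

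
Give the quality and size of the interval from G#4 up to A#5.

G to A spans two letter names (G-A), plus an octave: a ninth.
G#4 to A#5 is 14 semitones, matching the major ninth exactly, so the quality is major.
(Equivalently, a compound major second: a major second plus an octave.)

major ninth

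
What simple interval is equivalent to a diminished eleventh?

Each octave removed subtracts seven from the number: 11 − 7 = 4.
So a diminished eleventh is an octave plus a diminished fourth. The quality is unchanged.

diminished fourth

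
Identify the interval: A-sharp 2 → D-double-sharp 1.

Descending from A#2 to D##1 is the same interval as ascending D##1 to A#2.
D to A spans five letter names (D-E-F-G-A), plus an octave, so the interval is some kind of twelfth.
D##1 to A#2 spans 18 semitones — one semitone narrower than the perfect twelfth (19) — giving a diminished twelfth.
(Equivalently, a compound diminished fifth: a diminished fifth plus an octave.)

d12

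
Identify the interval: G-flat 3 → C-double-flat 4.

G to C spans four letter names (G-A-B-C): a fourth.
The perfect fourth is 5 semitones; here we have 4, one semitone narrower: diminished.

diminished 4th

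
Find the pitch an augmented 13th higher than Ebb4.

C6

Counting six letter names plus an octave up from E lands on C.
Moving 22 semitones up from Ebb4 (the size of an augmented thirteenth) reaches C6.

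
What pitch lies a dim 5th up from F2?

The fifth takes the letter from F up to C.
A diminished fifth is 6 semitones; 6 semitones up from F2 gives Cb3.

Cb3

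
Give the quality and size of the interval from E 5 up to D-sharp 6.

E to D spans seven letter names (E-F-G-A-B-C-D), so the interval is some kind of seventh.
Counting semitones, E5→D#6 is 11, which is the major seventh.

major seventh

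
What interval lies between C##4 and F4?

C to F spans four letter names (C-D-E-F) — that makes it a fourth of some quality.
A perfect fourth would be 5 semitones; C##4 to F4 is 3, two semitones narrower, so the interval is doubly diminished.

doubly diminished fourth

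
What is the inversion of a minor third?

major sixth

Interval numbers invert to sum to nine: 3 + 6 = 9, so a third inverts to a sixth.
And minor becomes major under inversion, so we get a major sixth.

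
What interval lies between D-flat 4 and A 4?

augmented fifth

D to A spans five letter names (D-E-F-G-A), so the interval is some kind of fifth.
The perfect fifth is 7 semitones; here we have 8, one semitone wider: augmented.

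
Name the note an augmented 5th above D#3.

A##3

Five letter names up from D: A.
An augmented fifth spans 8 semitones, so from D#3 the target pitch is A##3.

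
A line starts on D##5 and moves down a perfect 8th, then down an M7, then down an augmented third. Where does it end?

C3

D##5 down a perfect octave → D##4 (12 semitones).
Down a major seventh from D##4: E#3 (11 semitones down).
Down an augmented third from E#3: C3 (5 semitones down).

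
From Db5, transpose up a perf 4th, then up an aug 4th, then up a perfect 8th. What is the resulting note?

C7

Up a perfect fourth from Db5: Gb5 (5 semitones up).
Up an augmented fourth from Gb5: C6 (6 semitones up).
A perfect octave up from C6 is C7.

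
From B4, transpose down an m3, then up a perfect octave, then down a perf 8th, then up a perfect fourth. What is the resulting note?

C#5

A minor third down from B4 is G#4.
A perfect octave up from G#4 is G#5.
G#5 down a perfect octave → G#4 (12 semitones).
G#4 up a perfect fourth → C#5 (5 semitones).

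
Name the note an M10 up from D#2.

The tenth's letter: D up three letter names plus an octave → F.
A major tenth is 16 semitones; 16 semitones up from D#2 gives F##3.

F##3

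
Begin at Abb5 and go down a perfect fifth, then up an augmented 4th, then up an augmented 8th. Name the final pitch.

Abb5 down a perfect fifth → Dbb5 (7 semitones).
Dbb5 up an augmented fourth → Gb5 (6 semitones).
Gb5 up an augmented octave → G6 (13 semitones).

G6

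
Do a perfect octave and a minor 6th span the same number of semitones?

No

A perfect octave spans 12 semitones; a minor sixth spans 8 semitones. They differ by 4.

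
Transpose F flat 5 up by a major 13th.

Six letters up from F (plus an octave) reaches D.
A major thirteenth spans 21 semitones, so from Fb5 the target pitch is Db7.

D flat 7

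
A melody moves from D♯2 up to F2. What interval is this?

D to F spans three letter names (D-E-F): a third.
A major third would be 4 semitones; D#2 to F2 is 2, two semitones narrower, so the interval is diminished.

diminished third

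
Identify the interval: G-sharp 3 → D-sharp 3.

Descending from G#3 to D#3 is the same interval as ascending D#3 to G#3.
D to G spans four letter names (D-E-F-G), so the interval is some kind of fourth.
Counting semitones, D#3→G#3 is 5, which is the perfect fourth.

P4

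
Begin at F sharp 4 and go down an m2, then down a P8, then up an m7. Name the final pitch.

D sharp 4

F#4 down a minor second → E#4 (1 semitone).
Down a perfect octave from E#4: E#3 (12 semitones down).
E#3 up a minor seventh → D#4 (10 semitones).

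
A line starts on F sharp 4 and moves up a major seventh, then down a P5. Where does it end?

A sharp 4

Up a major seventh from F#4: E#5 (11 semitones up).
Down a perfect fifth from E#5: A#4 (7 semitones down).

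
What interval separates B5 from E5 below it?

perfect fifth

Descending from B5 to E5 is the same interval as ascending E5 to B5.
E to B spans five letter names (E-F-G-A-B) — that makes it a fifth of some quality.
E5 to B5 is 7 semitones, matching the perfect fifth exactly, so the quality is perfect.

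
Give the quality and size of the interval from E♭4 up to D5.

major seventh

E to D spans seven letter names (E-F-G-A-B-C-D) — that makes it a seventh of some quality.
Eb4 to D5 is 11 semitones, matching the major seventh exactly, so the quality is major.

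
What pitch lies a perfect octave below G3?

G2

An octave keeps the letter name G, an octave down from G.
A perfect octave is 12 semitones; 12 semitones down from G3 gives G2.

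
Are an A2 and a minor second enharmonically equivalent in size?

No

3 semitones (augmented second) vs 1 semitone (minor second): not equal.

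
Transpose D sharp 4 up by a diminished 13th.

B flat 5

Six letters up from D (plus an octave) reaches B.
Moving 19 semitones up from D#4 (the size of a diminished thirteenth) reaches Bb5.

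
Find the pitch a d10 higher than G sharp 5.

B flat 6

Three letters up from G (plus an octave) reaches B.
A diminished tenth is 14 semitones; 14 semitones up from G#5 gives Bb6.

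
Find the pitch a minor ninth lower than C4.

B2

The ninth's letter: C down two letter names plus an octave → B.
A minor ninth is 13 semitones; 13 semitones down from C4 gives B2.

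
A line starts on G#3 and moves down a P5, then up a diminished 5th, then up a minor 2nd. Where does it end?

G#3 down a perfect fifth → C#3 (7 semitones).
Up a diminished fifth from C#3: G3 (6 semitones up).
Up a minor second from G3: Ab3 (1 semitone up).

Ab3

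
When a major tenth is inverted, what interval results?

minor sixth

First reduce the compound major tenth to its simple form, a major third.
Inverted interval numbers add to nine, so a third pairs with a sixth (3 + 6 = 9).
Quality inverts too: major becomes minor. That makes the inversion a minor sixth.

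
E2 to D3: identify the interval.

E to D spans seven letter names (E-F-G-A-B-C-D) — that makes it a seventh of some quality.
At 10 semitones, E2→D3 falls one short of a major seventh: minor.

minor seventh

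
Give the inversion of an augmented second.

Inverted interval numbers add to nine, so a second pairs with a seventh (2 + 7 = 9).
Quality inverts too: augmented becomes diminished. That makes the inversion a diminished seventh.

diminished 7th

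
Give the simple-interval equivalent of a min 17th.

Take out 2 octaves (14 from the number): 17 − 14 = 3.
That makes a minor seventeenth a compound minor third — 2 octaves plus a minor third.

minor third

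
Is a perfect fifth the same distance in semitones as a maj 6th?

No

A perfect fifth is 7 semitones but a major sixth is 9 semitones — different sizes.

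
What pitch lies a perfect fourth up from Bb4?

The fourth takes the letter from B up to E.
Moving 5 semitones up from Bb4 (the size of a perfect fourth) reaches Eb5.

Eb5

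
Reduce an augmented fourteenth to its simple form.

Take out an octave (7 from the number): 14 − 7 = 7.
That makes an augmented fourteenth a compound augmented seventh — an octave plus an augmented seventh.

augmented 7th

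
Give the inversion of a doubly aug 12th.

First reduce the compound doubly augmented twelfth to its simple form, a doubly augmented fifth.
The rule of nine gives the new number: 9 − 5 = 4, so a fifth becomes a fourth.
The quality also flips — doubly augmented becomes doubly diminished — giving a doubly diminished fourth.

doubly diminished fourth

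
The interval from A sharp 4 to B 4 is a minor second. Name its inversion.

M7

Inverted interval numbers add to nine, so a second pairs with a seventh (2 + 7 = 9).
Quality inverts too: minor becomes major. That makes the inversion a major seventh.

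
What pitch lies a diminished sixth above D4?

Six letter names up from D: B.
A diminished sixth spans 7 semitones, so from D4 the target pitch is Bbb4.

Bbb4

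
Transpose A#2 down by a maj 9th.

The ninth's letter: A down two letter names plus an octave → G.
A major ninth spans 14 semitones, so from A#2 the target pitch is G#1.

G#1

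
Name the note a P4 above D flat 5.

G flat 5

Counting four letter names up from D lands on G.
A perfect fourth spans 5 semitones, so from Db5 the target pitch is Gb5.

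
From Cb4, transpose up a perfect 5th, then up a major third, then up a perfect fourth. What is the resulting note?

Up a perfect fifth from Cb4: Gb4 (7 semitones up).
Up a major third from Gb4: Bb4 (4 semitones up).
A perfect fourth up from Bb4 is Eb5.

Eb5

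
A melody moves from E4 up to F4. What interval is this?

E to F spans two letter names (E-F), so the interval is some kind of second.
A major second would be 2 semitones, but E4 to F4 is 1 — one semitone narrower, making it a minor second.

minor second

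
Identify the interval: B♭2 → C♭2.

major 7th

Descending from Bb2 to Cb2 is the same interval as ascending Cb2 to Bb2.
C to B spans seven letter names (C-D-E-F-G-A-B) — that makes it a seventh of some quality.
The major seventh spans 11 semitones, and Cb2 to Bb2 is exactly 11 semitones — so this is a major seventh.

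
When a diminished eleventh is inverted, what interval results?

First reduce the compound diminished eleventh to its simple form, a diminished fourth.
The rule of nine gives the new number: 9 − 4 = 5, so a fourth becomes a fifth.
And diminished becomes augmented under inversion, so we get an augmented fifth.

augmented 5th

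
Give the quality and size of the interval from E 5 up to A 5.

E to A spans four letter names (E-F-G-A), so the interval is some kind of fourth.
E5 to A5 is 5 semitones, matching the perfect fourth exactly, so the quality is perfect.

perfect fourth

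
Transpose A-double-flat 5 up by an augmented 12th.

Five letters up from A (plus an octave) reaches E.
Moving 20 semitones up from Abb5 (the size of an augmented twelfth) reaches Eb7.

E-flat 7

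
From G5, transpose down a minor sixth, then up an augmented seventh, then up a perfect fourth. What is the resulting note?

D##6

Down a minor sixth from G5: B4 (8 semitones down).
Up an augmented seventh from B4: A##5 (12 semitones up).
Up a perfect fourth from A##5: D##6 (5 semitones up).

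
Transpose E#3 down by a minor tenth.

C##2

Three letters down from E (plus an octave) reaches C.
Moving 15 semitones down from E#3 (the size of a minor tenth) reaches C##2.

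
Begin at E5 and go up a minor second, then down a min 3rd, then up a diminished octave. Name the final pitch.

A minor second up from E5 is F5.
F5 down a minor third → D5 (3 semitones).
Up a diminished octave from D5: Db6 (11 semitones up).

Db6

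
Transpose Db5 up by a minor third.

Fb5

Three letter names up from D: F.
Moving 3 semitones up from Db5 (the size of a minor third) reaches Fb5.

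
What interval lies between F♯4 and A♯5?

major 10th

F to A spans three letter names (F-G-A), plus an octave — that makes it a tenth of some quality.
The major tenth spans 16 semitones, and F#4 to A#5 is exactly 16 semitones — so this is a major tenth.
(Equivalently, a compound major third: a major third plus an octave.)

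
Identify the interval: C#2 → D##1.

Descending from C#2 to D##1 is the same interval as ascending D##1 to C#2.
D to C spans seven letter names (D-E-F-G-A-B-C), so the interval is some kind of seventh.
A major seventh would be 11 semitones; D##1 to C#2 is 9, two semitones narrower, so the interval is diminished.

diminished 7th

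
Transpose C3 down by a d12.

Five letters down from C (plus an octave) reaches F.
A diminished twelfth is 18 semitones; 18 semitones down from C3 gives F#1.

F#1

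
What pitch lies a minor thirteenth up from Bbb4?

Gbb6

The thirteenth's letter: B up six letter names plus an octave → G.
A minor thirteenth is 20 semitones; 20 semitones up from Bbb4 gives Gbb6.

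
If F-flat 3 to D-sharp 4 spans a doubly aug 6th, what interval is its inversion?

doubly diminished third

Interval numbers invert to sum to nine: 6 + 3 = 9, so a sixth inverts to a third.
Quality inverts too: doubly augmented becomes doubly diminished. That makes the inversion a doubly diminished third.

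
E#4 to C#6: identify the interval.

E to C spans six letter names (E-F-G-A-B-C), plus an octave, so the interval is some kind of thirteenth.
At 20 semitones, E#4→C#6 falls one short of a major thirteenth: minor.
(Equivalently, a compound minor sixth: a minor sixth plus an octave.)

minor thirteenth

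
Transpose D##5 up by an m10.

The tenth's letter: D up three letter names plus an octave → F.
Moving 15 semitones up from D##5 (the size of a minor tenth) reaches F##6.

F##6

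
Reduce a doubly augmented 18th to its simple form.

Subtracting seven from the interval number removes an octave: 18 − 14 = 4.
So a doubly augmented eighteenth is 2 octaves plus a doubly augmented fourth. The quality is unchanged.

doubly augmented 4th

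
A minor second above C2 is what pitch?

Two letter names up from C: D.
A minor second is 1 semitone; 1 semitone up from C2 gives Db2.

Db2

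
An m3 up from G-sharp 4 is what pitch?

B 4

The third takes the letter from G up to B.
A minor third is 3 semitones; 3 semitones up from G#4 gives B4.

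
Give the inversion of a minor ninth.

major seventh

First reduce the compound minor ninth to its simple form, a minor second.
Interval numbers invert to sum to nine: 2 + 7 = 9, so a second inverts to a seventh.
And minor becomes major under inversion, so we get a major seventh.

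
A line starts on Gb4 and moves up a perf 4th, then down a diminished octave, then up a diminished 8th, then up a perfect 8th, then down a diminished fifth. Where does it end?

Up a perfect fourth from Gb4: Cb5 (5 semitones up).
Down a diminished octave from Cb5: C4 (11 semitones down).
Up a diminished octave from C4: Cb5 (11 semitones up).
Up a perfect octave from Cb5: Cb6 (12 semitones up).
A diminished fifth down from Cb6 is F5.

F5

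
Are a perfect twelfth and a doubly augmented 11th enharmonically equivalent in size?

Yes

A perfect twelfth = 19 semitones = a doubly augmented eleventh; enharmonically equal.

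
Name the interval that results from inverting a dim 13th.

First reduce the compound diminished thirteenth to its simple form, a diminished sixth.
The rule of nine gives the new number: 9 − 6 = 3, so a sixth becomes a third.
The quality also flips — diminished becomes augmented — giving an augmented third.

A3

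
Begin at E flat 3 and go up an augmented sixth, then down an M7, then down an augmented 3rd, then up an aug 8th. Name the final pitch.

Eb3 up an augmented sixth → C#4 (10 semitones).
Down a major seventh from C#4: D3 (11 semitones down).
An augmented third down from D3 is Bbb2.
An augmented octave up from Bbb2 is Bb3.

B flat 3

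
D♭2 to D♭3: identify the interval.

perfect octave

D to D is the same letter name, plus an octave, so the interval is some kind of octave.
Counting semitones, Db2→Db3 is 12, which is the perfect octave.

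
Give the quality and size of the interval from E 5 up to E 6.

E to E is the same letter name, plus an octave — that makes it an octave of some quality.
Counting semitones, E5→E6 is 12, which is the perfect octave.

perfect 8th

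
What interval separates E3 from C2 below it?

Descending from E3 to C2 is the same interval as ascending C2 to E3.
C to E spans three letter names (C-D-E), plus an octave: a tenth.
C2 to E3 is 16 semitones, matching the major tenth exactly, so the quality is major.
(Equivalently, a compound major third: a major third plus an octave.)

major tenth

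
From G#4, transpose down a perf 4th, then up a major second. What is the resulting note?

Down a perfect fourth from G#4: D#4 (5 semitones down).
Up a major second from D#4: E#4 (2 semitones up).

E#4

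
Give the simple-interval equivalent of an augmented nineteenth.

Each octave removed subtracts seven from the number: 19 − 14 = 5.
Quality carries through unchanged, so the simple form is an augmented fifth.

A5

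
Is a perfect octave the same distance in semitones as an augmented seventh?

Yes

Both span 12 semitones: a perfect octave and an augmented seventh are the same chromatic distance.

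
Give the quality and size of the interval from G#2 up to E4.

m13

G to E spans six letter names (G-A-B-C-D-E), plus an octave: a thirteenth.
At 20 semitones, G#2→E4 falls one short of a major thirteenth: minor.
(Equivalently, a compound minor sixth: a minor sixth plus an octave.)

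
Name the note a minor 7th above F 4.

Counting seven letter names up from F lands on E.
Moving 10 semitones up from F4 (the size of a minor seventh) reaches Eb5.

E-flat 5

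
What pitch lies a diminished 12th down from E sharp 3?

A double-sharp 1

Counting five letter names plus an octave down from E lands on A.
Moving 18 semitones down from E#3 (the size of a diminished twelfth) reaches A##1.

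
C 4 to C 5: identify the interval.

perfect 8th

C to C is the same letter name, plus an octave: an octave.
C4 to C5 is 12 semitones, matching the perfect octave exactly, so the quality is perfect.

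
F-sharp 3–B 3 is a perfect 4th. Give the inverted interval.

perfect 5th

The rule of nine gives the new number: 9 − 4 = 5, so a fourth becomes a fifth.
And perfect stays perfect under inversion, so we get a perfect fifth.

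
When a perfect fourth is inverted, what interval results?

The rule of nine gives the new number: 9 − 4 = 5, so a fourth becomes a fifth.
Quality inverts too: perfect stays perfect. That makes the inversion a perfect fifth.

perfect 5th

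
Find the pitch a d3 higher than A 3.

C flat 4

Counting three letter names up from A lands on C.
A diminished third is 2 semitones; 2 semitones up from A3 gives Cb4.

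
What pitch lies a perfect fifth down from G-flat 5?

C-flat 5

The fifth takes the letter from G down to C.
A perfect fifth is 7 semitones; 7 semitones down from Gb5 gives Cb5.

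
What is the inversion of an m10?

First reduce the compound minor tenth to its simple form, a minor third.
The rule of nine gives the new number: 9 − 3 = 6, so a third becomes a sixth.
The quality also flips — minor becomes major — giving a major sixth.

major 6th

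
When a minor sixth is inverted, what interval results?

Inverted interval numbers add to nine, so a sixth pairs with a third (6 + 3 = 9).
And minor becomes major under inversion, so we get a major third.

M3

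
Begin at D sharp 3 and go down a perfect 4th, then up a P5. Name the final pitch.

A perfect fourth down from D#3 is A#2.
A#2 up a perfect fifth → E#3 (7 semitones).

E sharp 3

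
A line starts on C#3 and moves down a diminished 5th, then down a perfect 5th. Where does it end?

B#1

A diminished fifth down from C#3 is F##2.
A perfect fifth down from F##2 is B#1.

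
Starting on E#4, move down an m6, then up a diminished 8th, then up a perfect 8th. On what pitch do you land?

G#5

A minor sixth down from E#4 is G##3.
G##3 up a diminished octave → G#4 (11 semitones).
G#4 up a perfect octave → G#5 (12 semitones).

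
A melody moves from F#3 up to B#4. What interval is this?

F to B spans four letter names (F-G-A-B), plus an octave, so the interval is some kind of eleventh.
F#3 to B#4 spans 18 semitones — one semitone wider than the perfect eleventh (17) — giving an augmented eleventh.
(Equivalently, a compound augmented fourth: an augmented fourth plus an octave.)

augmented 11th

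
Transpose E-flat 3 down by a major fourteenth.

Counting seven letter names plus an octave down from E lands on F.
A major fourteenth is 23 semitones; 23 semitones down from Eb3 gives Fb1.

F-flat 1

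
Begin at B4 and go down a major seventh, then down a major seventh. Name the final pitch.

Db3

A major seventh down from B4 is C4.
A major seventh down from C4 is Db3.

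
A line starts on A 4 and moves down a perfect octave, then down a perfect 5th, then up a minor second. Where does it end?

E flat 3

A perfect octave down from A4 is A3.
A perfect fifth down from A3 is D3.
A minor second up from D3 is Eb3.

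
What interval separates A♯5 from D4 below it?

Descending from A#5 to D4 is the same interval as ascending D4 to A#5.
D to A spans five letter names (D-E-F-G-A), plus an octave: a twelfth.
D4 to A#5 spans 20 semitones — one semitone wider than the perfect twelfth (19) — giving an augmented twelfth.
(Equivalently, a compound augmented fifth: an augmented fifth plus an octave.)

augmented 12th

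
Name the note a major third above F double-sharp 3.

The third takes the letter from F up to A.
A major third spans 4 semitones, so from F##3 the target pitch is A##3.

A double-sharp 3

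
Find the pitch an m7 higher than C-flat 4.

The seventh takes the letter from C up to B.
Moving 10 semitones up from Cb4 (the size of a minor seventh) reaches Bbb4.

B-double-flat 4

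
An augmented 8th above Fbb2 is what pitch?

Fb3

The letter stays F (same as the start), shifted an octave up.
An augmented octave is 13 semitones; 13 semitones up from Fbb2 gives Fb3.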